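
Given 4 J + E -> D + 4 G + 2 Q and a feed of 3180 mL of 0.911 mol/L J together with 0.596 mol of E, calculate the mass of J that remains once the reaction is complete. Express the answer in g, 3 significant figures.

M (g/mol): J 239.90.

123 g

n(J) = 0.911 × 3180/1000 = 2.897 mol
n(E) = 0.5960 mol
n/ν for J = 2.897/4 = 0.7243
n/ν for E = 0.5960/1 = 0.5960
Smallest n/ν is E → limiting reagent.
J consumed = (4/1) × 0.5960 = 2.384 mol
J remaining = 2.897 − 2.384 = 0.5130 mol
mass = 0.5130 × 239.90 = 123.1 g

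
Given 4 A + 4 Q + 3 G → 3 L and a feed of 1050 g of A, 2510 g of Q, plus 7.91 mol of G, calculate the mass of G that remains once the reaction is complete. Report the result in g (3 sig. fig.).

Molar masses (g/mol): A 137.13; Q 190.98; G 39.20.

n(A) = 1050 / 137.13 = 7.657 mol
n(Q) = 2510 / 190.98 = 13.14 mol
n(G) = 7.910 mol
n/ν for A = 7.657/4 = 1.914
n/ν for Q = 13.14/4 = 3.285
n/ν for G = 7.910/3 = 2.637
Smallest n/ν is A → limiting reagent.
G consumed = (3/4) × 7.657 = 5.743 mol
G remaining = 7.910 − 5.743 = 2.167 mol
mass = 2.167 × 39.20 = 84.95 g

85.0 g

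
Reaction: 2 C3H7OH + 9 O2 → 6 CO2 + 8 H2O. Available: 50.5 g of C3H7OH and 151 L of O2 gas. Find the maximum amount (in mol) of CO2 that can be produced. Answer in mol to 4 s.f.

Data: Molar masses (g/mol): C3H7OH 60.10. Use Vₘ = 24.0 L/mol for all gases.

n(C3H7OH) = 50.50 / 60.10 = 0.8403 mol
n(O2) = 151.0 / 24.0 = 6.292 mol
n/ν for C3H7OH = 0.8403/2 = 0.4202
n/ν for O2 = 6.292/9 = 0.6991
Smallest n/ν is C3H7OH → limiting reagent.
n(CO2) = (6/2) × 0.8403 = 2.521 mol

2.521 mol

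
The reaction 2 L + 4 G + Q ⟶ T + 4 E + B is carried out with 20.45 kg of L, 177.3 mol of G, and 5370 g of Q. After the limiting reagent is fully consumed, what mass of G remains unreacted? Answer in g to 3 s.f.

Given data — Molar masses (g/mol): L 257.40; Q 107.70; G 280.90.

5170 g

n(L) = 20.45×1000 / 257.40 = 79.45 mol
n(G) = 177.3 mol
n(Q) = 5370 / 107.70 = 49.86 mol
n/ν → L: 39.73, G: 44.33, Q: 49.86; L is limiting.
G consumed = (4/2) × 79.45 = 158.9 mol
G remaining = 177.3 − 158.9 = 18.40 mol
mass = 18.40 × 280.90 = 5169 g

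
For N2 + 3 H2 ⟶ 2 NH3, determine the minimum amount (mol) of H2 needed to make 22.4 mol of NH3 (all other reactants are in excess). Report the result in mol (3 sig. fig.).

33.6 mol

n(NH3) = 22.40 mol
n(H2) = (3/2) × 22.40 = 33.60 mol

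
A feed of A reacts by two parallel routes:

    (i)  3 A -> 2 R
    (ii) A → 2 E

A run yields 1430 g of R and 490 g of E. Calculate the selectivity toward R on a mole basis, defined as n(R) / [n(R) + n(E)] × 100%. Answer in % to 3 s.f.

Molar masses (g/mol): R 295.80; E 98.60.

49.3 %

n(R) = 1430 / 295.80 = 4.834 mol
n(E) = 490 / 98.60 = 4.970 mol
selectivity = 4.834/(4.834+4.970) × 100 = 49.31 %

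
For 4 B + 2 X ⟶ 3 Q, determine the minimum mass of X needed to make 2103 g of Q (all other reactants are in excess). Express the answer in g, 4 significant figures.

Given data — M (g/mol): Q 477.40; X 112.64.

330.8 g

n(Q) = 2103 / 477.40 = 4.405 mol
n(X) = (2/3) × 4.405 = 2.937 mol
mass = 2.937 × 112.64 = 330.8 g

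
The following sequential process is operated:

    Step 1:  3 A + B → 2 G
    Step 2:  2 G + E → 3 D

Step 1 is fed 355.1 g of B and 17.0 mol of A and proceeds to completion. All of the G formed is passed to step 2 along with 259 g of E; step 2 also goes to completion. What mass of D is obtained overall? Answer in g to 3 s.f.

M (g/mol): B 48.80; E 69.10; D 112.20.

Step 1:
n(B) = 355.1 / 48.80 = 7.277 mol
n(A) = 17.00 mol
n/ν for B = 7.277/1 = 7.277
n/ν for A = 17.00/3 = 5.667
Smallest n/ν is A → limiting reagent.
n(G) produced = (2/3) × 17.00 = 11.33 mol
Step 2:
n(G) available = 11.33 mol
n(E) = 259.0 / 69.10 = 3.748 mol
n/ν for G = 11.33/2 = 5.665
n/ν for E = 3.748/1 = 3.748
Smallest n/ν is E → limiting reagent.
n(D) = (3/1) × 3.748 = 11.24 mol
mass = 11.24 × 112.20 = 1261 g

1260 g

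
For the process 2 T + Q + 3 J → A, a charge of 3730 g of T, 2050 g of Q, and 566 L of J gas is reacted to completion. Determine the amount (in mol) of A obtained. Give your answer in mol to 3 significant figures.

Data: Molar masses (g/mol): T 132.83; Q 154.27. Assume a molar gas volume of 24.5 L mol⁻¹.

n(T) = 3730 / 132.83 = 28.08 mol
n(Q) = 2050 / 154.27 = 13.29 mol
n(J) = 566.0 / 24.5 = 23.10 mol
n/ν for T = 28.08/2 = 14.04
n/ν for Q = 13.29/1 = 13.29
n/ν for J = 23.10/3 = 7.700
Smallest n/ν is J → limiting reagent.
n(A) = (1/3) × 23.10 = 7.700 mol

7.70 mol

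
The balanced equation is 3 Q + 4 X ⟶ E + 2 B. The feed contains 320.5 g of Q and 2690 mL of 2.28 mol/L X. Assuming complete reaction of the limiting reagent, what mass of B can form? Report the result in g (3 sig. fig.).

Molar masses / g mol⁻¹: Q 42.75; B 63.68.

n(Q) = 320.5 / 42.75 = 7.497 mol
n(X) = 2.28 × 2690/1000 = 6.133 mol
n/ν → Q: 2.499, X: 1.533; X is limiting.
n(B) = (2/4) × 6.133 = 3.067 mol
mass = 3.067 × 63.68 = 195.3 g

195 g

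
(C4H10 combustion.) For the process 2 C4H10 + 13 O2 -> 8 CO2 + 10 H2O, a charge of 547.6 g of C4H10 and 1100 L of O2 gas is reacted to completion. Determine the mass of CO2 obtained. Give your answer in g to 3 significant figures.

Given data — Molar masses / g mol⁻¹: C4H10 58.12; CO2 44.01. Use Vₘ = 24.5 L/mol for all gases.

1220 g

n(C4H10) = 547.6 / 58.12 = 9.422 mol
n(O2) = 1100 / 24.5 = 44.90 mol
n/ν for C4H10 = 9.422/2 = 4.711
n/ν for O2 = 44.90/13 = 3.454
Smallest n/ν is O2 → limiting reagent.
n(CO2) = (8/13) × 44.90 = 27.63 mol
mass = 27.63 × 44.01 = 1216 g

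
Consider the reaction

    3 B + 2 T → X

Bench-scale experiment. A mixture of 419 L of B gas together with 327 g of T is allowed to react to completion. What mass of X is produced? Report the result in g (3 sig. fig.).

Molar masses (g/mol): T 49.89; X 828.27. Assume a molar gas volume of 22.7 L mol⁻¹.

n(B) = 419.0 / 22.7 = 18.46 mol
n(T) = 327.0 / 49.89 = 6.554 mol
n/ν for B = 18.46/3 = 6.153
n/ν for T = 6.554/2 = 3.277
Smallest n/ν is T → limiting reagent.
n(X) = (1/2) × 6.554 = 3.277 mol
mass = 3.277 × 828.27 = 2714 g

2710 g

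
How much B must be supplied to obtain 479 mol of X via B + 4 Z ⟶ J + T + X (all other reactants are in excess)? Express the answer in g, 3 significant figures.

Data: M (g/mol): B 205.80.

n(X) = 479.0 mol
n(B) = (1/1) × 479.0 = 479.0 mol
mass = 479.0 × 205.80 = 98580 g

98600 g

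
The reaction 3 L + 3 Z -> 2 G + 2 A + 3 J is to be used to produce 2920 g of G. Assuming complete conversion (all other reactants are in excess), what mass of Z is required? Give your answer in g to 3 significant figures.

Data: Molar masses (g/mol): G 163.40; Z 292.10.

n(G) = 2920 / 163.40 = 17.87 mol
n(Z) = (3/2) × 17.87 = 26.81 mol
mass = 26.81 × 292.10 = 7831 g

7830 g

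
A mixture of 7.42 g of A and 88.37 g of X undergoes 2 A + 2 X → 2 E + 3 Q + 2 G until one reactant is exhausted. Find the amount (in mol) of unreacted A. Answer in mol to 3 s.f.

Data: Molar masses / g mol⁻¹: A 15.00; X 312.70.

n(A) = 7.420 / 15.00 = 0.4947 mol
n(X) = 88.37 / 312.70 = 0.2826 mol
n/ν → A: 0.2474, X: 0.1413; X is limiting.
A consumed = (2/2) × 0.2826 = 0.2826 mol
A remaining = 0.4947 − 0.2826 = 0.2121 mol

0.212 mol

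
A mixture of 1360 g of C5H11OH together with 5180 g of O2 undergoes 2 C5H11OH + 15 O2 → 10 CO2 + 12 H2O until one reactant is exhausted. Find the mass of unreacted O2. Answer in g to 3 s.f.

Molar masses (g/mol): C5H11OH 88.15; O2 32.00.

n(C5H11OH) = 1360 / 88.15 = 15.43 mol
n(O2) = 5180 / 32.00 = 161.9 mol
n/ν → C5H11OH: 7.715, O2: 10.79; C5H11OH is limiting.
O2 consumed = (15/2) × 15.43 = 115.7 mol
O2 remaining = 161.9 − 115.7 = 46.20 mol
mass = 46.20 × 32.00 = 1478 g

1480 g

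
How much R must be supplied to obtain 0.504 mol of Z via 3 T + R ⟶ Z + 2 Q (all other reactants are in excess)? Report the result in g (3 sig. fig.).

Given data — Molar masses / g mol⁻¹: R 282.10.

n(Z) = 0.5040 mol
n(R) = (1/1) × 0.5040 = 0.5040 mol
mass = 0.5040 × 282.10 = 142.2 g

142 g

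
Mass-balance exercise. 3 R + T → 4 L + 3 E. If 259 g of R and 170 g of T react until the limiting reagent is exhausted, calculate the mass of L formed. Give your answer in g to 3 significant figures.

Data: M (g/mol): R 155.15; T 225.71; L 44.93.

100 g

n(R) = 259.0 / 155.15 = 1.669 mol
n(T) = 170.0 / 225.71 = 0.7532 mol
n/ν → R: 0.5563, T: 0.7532; R is limiting.
n(L) = (4/3) × 1.669 = 2.225 mol
mass = 2.225 × 44.93 = 99.97 g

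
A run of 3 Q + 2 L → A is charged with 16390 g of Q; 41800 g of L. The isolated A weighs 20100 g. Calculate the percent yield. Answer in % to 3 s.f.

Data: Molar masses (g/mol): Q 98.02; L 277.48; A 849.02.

n(Q) = 16390 / 98.02 = 167.2 mol
n(L) = 41800 / 277.48 = 150.6 mol
n/ν → Q: 55.73, L: 75.30; Q is limiting.
theoretical n(A) = (1/3) × 167.2 = 55.73 mol → 47320 g
% yield = 20100 / 47320 × 100 = 42.48 %

42.5 %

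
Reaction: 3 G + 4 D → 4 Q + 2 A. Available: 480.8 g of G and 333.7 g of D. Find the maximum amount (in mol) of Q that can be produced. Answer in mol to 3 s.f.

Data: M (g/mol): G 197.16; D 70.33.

3.25 mol

n(G) = 480.8 / 197.16 = 2.439 mol
n(D) = 333.7 / 70.33 = 4.745 mol
n/ν for G = 2.439/3 = 0.8130
n/ν for D = 4.745/4 = 1.186
Smallest n/ν is G → limiting reagent.
n(Q) = (4/3) × 2.439 = 3.252 mol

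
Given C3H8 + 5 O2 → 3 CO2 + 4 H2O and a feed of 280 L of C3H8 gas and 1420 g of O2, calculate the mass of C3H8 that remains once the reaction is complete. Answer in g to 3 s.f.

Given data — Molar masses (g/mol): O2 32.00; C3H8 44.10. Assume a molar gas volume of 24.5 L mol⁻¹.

n(C3H8) = 280.0 / 24.5 = 11.43 mol
n(O2) = 1420 / 32.00 = 44.38 mol
n/ν for C3H8 = 11.43/1 = 11.43
n/ν for O2 = 44.38/5 = 8.876
Smallest n/ν is O2 → limiting reagent.
C3H8 consumed = (1/5) × 44.38 = 8.876 mol
C3H8 remaining = 11.43 − 8.876 = 2.554 mol
mass = 2.554 × 44.10 = 112.6 g

113 g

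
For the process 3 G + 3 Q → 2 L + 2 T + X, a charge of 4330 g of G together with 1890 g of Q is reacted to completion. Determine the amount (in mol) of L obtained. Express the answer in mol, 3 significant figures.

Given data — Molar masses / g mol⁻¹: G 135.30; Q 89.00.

14.2 mol

n(G) = 4330 / 135.30 = 32.00 mol
n(Q) = 1890 / 89.00 = 21.24 mol
n/ν for G = 32.00/3 = 10.67
n/ν for Q = 21.24/3 = 7.080
Smallest n/ν is Q → limiting reagent.
n(L) = (2/3) × 21.24 = 14.16 mol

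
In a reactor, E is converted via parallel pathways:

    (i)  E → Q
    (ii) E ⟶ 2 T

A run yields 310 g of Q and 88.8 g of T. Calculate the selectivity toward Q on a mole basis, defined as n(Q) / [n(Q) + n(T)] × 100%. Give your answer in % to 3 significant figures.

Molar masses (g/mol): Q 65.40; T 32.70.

n(Q) = 310 / 65.40 = 4.740 mol
n(T) = 88.8 / 32.70 = 2.716 mol
selectivity = 4.740/(4.740+2.716) × 100 = 63.57 %

63.6 %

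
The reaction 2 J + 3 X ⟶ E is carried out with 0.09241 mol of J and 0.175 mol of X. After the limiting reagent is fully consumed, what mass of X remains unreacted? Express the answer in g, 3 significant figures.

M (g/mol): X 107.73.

n(J) = 0.09241 mol
n(X) = 0.1750 mol
n/ν for J = 0.09241/2 = 0.04621
n/ν for X = 0.1750/3 = 0.05833
Smallest n/ν is J → limiting reagent.
X consumed = (3/2) × 0.09241 = 0.1386 mol
X remaining = 0.1750 − 0.1386 = 0.03640 mol
mass = 0.03640 × 107.73 = 3.921 g

3.92 g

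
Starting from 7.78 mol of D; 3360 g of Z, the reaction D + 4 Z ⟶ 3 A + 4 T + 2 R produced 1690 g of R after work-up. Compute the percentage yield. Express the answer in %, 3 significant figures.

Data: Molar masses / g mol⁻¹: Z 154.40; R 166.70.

93.2 %

n(D) = 7.780 mol
n(Z) = 3360 / 154.40 = 21.76 mol
n/ν for D = 7.780/1 = 7.780
n/ν for Z = 21.76/4 = 5.440
Smallest n/ν is Z → limiting reagent.
theoretical n(R) = (2/4) × 21.76 = 10.88 mol → 1814 g
% yield = 1690 / 1814 × 100 = 93.16 %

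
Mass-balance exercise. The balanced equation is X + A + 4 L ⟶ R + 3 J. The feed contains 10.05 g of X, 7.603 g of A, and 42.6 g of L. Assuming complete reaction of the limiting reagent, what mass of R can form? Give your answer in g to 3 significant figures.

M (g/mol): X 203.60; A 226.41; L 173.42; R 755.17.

n(X) = 10.05 / 203.60 = 0.04936 mol
n(A) = 7.603 / 226.41 = 0.03358 mol
n(L) = 42.60 / 173.42 = 0.2456 mol
n/ν for X = 0.04936/1 = 0.04936
n/ν for A = 0.03358/1 = 0.03358
n/ν for L = 0.2456/4 = 0.06140
Smallest n/ν is A → limiting reagent.
n(R) = (1/1) × 0.03358 = 0.03358 mol
mass = 0.03358 × 755.17 = 25.36 g

25.4 g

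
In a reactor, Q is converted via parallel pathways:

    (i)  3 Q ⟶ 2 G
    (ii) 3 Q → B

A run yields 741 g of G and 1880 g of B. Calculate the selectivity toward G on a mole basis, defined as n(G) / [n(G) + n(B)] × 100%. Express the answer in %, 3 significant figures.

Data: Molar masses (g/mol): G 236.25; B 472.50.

n(G) = 741 / 236.25 = 3.137 mol
n(B) = 1880 / 472.50 = 3.979 mol
selectivity = 3.137/(3.137+3.979) × 100 = 44.08 %

44.1 %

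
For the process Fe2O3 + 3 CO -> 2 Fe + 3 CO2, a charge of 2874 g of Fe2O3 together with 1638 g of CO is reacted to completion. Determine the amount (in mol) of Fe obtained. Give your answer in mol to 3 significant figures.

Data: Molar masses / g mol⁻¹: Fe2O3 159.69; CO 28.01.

n(Fe2O3) = 2874 / 159.69 = 18.00 mol
n(CO) = 1638 / 28.01 = 58.48 mol
n/ν for Fe2O3 = 18.00/1 = 18.00
n/ν for CO = 58.48/3 = 19.49
Smallest n/ν is Fe2O3 → limiting reagent.
n(Fe) = (2/1) × 18.00 = 36.00 mol

36.0 mol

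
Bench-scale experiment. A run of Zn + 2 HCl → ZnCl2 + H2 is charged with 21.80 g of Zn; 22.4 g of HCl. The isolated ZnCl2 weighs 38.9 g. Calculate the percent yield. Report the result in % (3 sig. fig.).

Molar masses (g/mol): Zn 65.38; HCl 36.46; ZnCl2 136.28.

n(Zn) = 21.80 / 65.38 = 0.3334 mol
n(HCl) = 22.40 / 36.46 = 0.6144 mol
n/ν → Zn: 0.3334, HCl: 0.3072; HCl is limiting.
theoretical n(ZnCl2) = (1/2) × 0.6144 = 0.3072 mol → 41.87 g
% yield = 38.9 / 41.87 × 100 = 92.91 %

92.9 %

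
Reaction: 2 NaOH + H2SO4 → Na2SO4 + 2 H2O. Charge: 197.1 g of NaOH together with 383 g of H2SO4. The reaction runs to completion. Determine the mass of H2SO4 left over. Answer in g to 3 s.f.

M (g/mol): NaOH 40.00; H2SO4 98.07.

n(NaOH) = 197.1 / 40.00 = 4.928 mol
n(H2SO4) = 383.0 / 98.07 = 3.905 mol
n/ν for NaOH = 4.928/2 = 2.464
n/ν for H2SO4 = 3.905/1 = 3.905
Smallest n/ν is NaOH → limiting reagent.
H2SO4 consumed = (1/2) × 4.928 = 2.464 mol
H2SO4 remaining = 3.905 − 2.464 = 1.441 mol
mass = 1.441 × 98.07 = 141.3 g

141 g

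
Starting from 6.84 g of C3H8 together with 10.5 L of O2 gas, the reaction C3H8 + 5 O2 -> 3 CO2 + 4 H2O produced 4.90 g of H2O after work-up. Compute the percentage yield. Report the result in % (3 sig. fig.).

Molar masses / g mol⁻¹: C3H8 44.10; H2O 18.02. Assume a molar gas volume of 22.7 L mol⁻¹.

73.5 %

n(C3H8) = 6.840 / 44.10 = 0.1551 mol
n(O2) = 10.50 / 22.7 = 0.4626 mol
n/ν for C3H8 = 0.1551/1 = 0.1551
n/ν for O2 = 0.4626/5 = 0.09252
Smallest n/ν is O2 → limiting reagent.
theoretical n(H2O) = (4/5) × 0.4626 = 0.3701 mol → 6.669 g
% yield = 4.90 / 6.669 × 100 = 73.47 %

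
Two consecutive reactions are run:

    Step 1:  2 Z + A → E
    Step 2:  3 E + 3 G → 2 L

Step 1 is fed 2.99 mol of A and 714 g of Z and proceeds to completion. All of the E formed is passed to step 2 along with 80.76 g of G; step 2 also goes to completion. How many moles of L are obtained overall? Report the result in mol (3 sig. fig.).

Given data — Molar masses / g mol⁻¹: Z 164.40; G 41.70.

1.29 mol

Step 1:
n(A) = 2.990 mol
n(Z) = 714.0 / 164.40 = 4.343 mol
n/ν for A = 2.990/1 = 2.990
n/ν for Z = 4.343/2 = 2.172
Smallest n/ν is Z → limiting reagent.
n(E) produced = (1/2) × 4.343 = 2.172 mol
Step 2:
n(E) available = 2.172 mol
n(G) = 80.76 / 41.70 = 1.937 mol
n/ν for E = 2.172/3 = 0.7240
n/ν for G = 1.937/3 = 0.6457
Smallest n/ν is G → limiting reagent.
n(L) = (2/3) × 1.937 = 1.291 mol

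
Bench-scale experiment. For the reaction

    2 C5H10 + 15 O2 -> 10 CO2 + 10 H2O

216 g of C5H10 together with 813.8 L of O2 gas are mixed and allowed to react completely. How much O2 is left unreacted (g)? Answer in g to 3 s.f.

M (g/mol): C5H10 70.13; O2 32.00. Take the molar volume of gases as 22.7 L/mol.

408 g

n(C5H10) = 216.0 / 70.13 = 3.080 mol
n(O2) = 813.8 / 22.7 = 35.85 mol
n/ν for C5H10 = 3.080/2 = 1.540
n/ν for O2 = 35.85/15 = 2.390
Smallest n/ν is C5H10 → limiting reagent.
O2 consumed = (15/2) × 3.080 = 23.10 mol
O2 remaining = 35.85 − 23.10 = 12.75 mol
mass = 12.75 × 32.00 = 408.0 g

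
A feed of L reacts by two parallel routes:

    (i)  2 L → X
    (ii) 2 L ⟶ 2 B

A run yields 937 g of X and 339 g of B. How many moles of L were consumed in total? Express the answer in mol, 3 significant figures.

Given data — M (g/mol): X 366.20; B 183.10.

n(X) = 937 / 366.20 = 2.559 mol
n(B) = 339 / 183.10 = 1.851 mol
n(L) via (i) = (2/1)×2.559 = 5.118 mol
n(L) via (ii) = (2/2)×1.851 = 1.851 mol
total n(L) = 5.118 + 1.851 = 6.969 mol

6.97 mol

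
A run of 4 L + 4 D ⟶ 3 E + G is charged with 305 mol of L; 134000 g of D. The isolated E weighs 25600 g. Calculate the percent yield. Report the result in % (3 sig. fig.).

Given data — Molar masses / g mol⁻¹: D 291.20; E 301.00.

n(L) = 305.0 mol
n(D) = 134000 / 291.20 = 460.2 mol
n/ν → L: 76.25, D: 115.1; L is limiting.
theoretical n(E) = (3/4) × 305.0 = 228.8 mol → 68870 g
% yield = 25600 / 68870 × 100 = 37.17 %

37.2 %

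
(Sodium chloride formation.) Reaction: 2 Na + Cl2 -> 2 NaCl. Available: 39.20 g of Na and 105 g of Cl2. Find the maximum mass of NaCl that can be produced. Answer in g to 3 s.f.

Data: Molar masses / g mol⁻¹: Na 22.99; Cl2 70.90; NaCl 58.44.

n(Na) = 39.20 / 22.99 = 1.705 mol
n(Cl2) = 105.0 / 70.90 = 1.481 mol
n/ν → Na: 0.8525, Cl2: 1.481; Na is limiting.
n(NaCl) = (2/2) × 1.705 = 1.705 mol
mass = 1.705 × 58.44 = 99.64 g

99.6 g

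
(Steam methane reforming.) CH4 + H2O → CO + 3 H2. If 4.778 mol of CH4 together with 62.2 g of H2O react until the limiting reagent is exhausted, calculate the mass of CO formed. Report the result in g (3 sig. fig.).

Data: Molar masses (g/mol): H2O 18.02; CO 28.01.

96.7 g

n(CH4) = 4.778 mol
n(H2O) = 62.20 / 18.02 = 3.452 mol
n/ν for CH4 = 4.778/1 = 4.778
n/ν for H2O = 3.452/1 = 3.452
Smallest n/ν is H2O → limiting reagent.
n(CO) = (1/1) × 3.452 = 3.452 mol
mass = 3.452 × 28.01 = 96.69 g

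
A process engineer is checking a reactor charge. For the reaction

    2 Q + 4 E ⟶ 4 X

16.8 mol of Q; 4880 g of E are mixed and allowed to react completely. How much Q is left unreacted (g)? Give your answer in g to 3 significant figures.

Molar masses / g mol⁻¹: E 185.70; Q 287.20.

1050 g

n(Q) = 16.80 mol
n(E) = 4880 / 185.70 = 26.28 mol
n/ν → Q: 8.400, E: 6.570; E is limiting.
Q consumed = (2/4) × 26.28 = 13.14 mol
Q remaining = 16.80 − 13.14 = 3.660 mol
mass = 3.660 × 287.20 = 1051 g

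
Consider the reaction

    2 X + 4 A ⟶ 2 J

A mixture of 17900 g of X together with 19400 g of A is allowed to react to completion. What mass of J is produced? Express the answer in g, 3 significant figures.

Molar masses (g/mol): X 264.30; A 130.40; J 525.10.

n(X) = 17900 / 264.30 = 67.73 mol
n(A) = 19400 / 130.40 = 148.8 mol
n/ν → X: 33.87, A: 37.20; X is limiting.
n(J) = (2/2) × 67.73 = 67.73 mol
mass = 67.73 × 525.10 = 35570 g

35600 g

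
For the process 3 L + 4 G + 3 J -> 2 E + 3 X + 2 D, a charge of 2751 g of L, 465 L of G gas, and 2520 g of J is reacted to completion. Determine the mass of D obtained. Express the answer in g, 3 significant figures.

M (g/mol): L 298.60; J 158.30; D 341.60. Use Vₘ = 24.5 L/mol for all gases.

n(L) = 2751 / 298.60 = 9.213 mol
n(G) = 465.0 / 24.5 = 18.98 mol
n(J) = 2520 / 158.30 = 15.92 mol
n/ν → L: 3.071, G: 4.745, J: 5.307; L is limiting.
n(D) = (2/3) × 9.213 = 6.142 mol
mass = 6.142 × 341.60 = 2098 g

2100 g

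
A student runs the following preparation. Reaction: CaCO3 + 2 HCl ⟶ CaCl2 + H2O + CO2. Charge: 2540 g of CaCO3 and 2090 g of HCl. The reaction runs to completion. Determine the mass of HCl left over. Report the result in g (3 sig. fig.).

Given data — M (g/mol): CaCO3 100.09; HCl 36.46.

n(CaCO3) = 2540 / 100.09 = 25.38 mol
n(HCl) = 2090 / 36.46 = 57.32 mol
n/ν for CaCO3 = 25.38/1 = 25.38
n/ν for HCl = 57.32/2 = 28.66
Smallest n/ν is CaCO3 → limiting reagent.
HCl consumed = (2/1) × 25.38 = 50.76 mol
HCl remaining = 57.32 − 50.76 = 6.560 mol
mass = 6.560 × 36.46 = 239.2 g

239 g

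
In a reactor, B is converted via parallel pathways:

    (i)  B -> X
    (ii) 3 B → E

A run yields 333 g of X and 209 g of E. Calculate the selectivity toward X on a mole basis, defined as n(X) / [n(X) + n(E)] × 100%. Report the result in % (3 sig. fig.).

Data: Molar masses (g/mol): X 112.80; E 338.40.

n(X) = 333 / 112.80 = 2.952 mol
n(E) = 209 / 338.40 = 0.6176 mol
selectivity = 2.952/(2.952+0.6176) × 100 = 82.70 %

82.7 %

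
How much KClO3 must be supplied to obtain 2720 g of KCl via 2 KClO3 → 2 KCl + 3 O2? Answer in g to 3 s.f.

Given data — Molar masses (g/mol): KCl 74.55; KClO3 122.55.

n(KCl) = 2720 / 74.55 = 36.49 mol
n(KClO3) = (2/2) × 36.49 = 36.49 mol
mass = 36.49 × 122.55 = 4472 g

4470 g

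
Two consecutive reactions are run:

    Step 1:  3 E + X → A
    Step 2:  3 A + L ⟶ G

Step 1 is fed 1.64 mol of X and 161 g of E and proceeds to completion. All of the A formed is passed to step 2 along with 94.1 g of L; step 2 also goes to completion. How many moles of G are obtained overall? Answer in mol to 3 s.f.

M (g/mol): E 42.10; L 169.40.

Step 1:
n(X) = 1.640 mol
n(E) = 161.0 / 42.10 = 3.824 mol
n/ν → X: 1.640, E: 1.275; E is limiting.
n(A) produced = (1/3) × 3.824 = 1.275 mol
Step 2:
n(A) available = 1.275 mol
n(L) = 94.10 / 169.40 = 0.5555 mol
n/ν → A: 0.4250, L: 0.5555; A is limiting.
n(G) = (1/3) × 1.275 = 0.4250 mol

0.425 mol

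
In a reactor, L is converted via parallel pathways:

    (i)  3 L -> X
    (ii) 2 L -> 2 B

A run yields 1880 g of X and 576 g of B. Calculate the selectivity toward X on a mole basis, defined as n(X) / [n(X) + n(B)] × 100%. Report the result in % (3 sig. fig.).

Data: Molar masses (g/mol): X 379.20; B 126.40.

52.1 %

n(X) = 1880 / 379.20 = 4.958 mol
n(B) = 576 / 126.40 = 4.557 mol
selectivity = 4.958/(4.958+4.557) × 100 = 52.11 %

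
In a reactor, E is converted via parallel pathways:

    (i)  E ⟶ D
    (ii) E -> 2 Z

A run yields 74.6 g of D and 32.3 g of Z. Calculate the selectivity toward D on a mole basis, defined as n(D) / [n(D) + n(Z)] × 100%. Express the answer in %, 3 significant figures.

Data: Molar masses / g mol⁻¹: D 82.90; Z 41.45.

53.6 %

n(D) = 74.6 / 82.90 = 0.8999 mol
n(Z) = 32.3 / 41.45 = 0.7793 mol
selectivity = 0.8999/(0.8999+0.7793) × 100 = 53.59 %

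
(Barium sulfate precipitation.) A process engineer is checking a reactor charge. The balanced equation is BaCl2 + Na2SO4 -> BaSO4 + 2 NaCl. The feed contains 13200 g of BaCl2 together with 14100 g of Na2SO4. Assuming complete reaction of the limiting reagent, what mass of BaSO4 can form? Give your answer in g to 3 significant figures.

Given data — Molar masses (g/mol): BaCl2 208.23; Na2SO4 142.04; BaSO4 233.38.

n(BaCl2) = 13200 / 208.23 = 63.39 mol
n(Na2SO4) = 14100 / 142.04 = 99.27 mol
n/ν → BaCl2: 63.39, Na2SO4: 99.27; BaCl2 is limiting.
n(BaSO4) = (1/1) × 63.39 = 63.39 mol
mass = 63.39 × 233.38 = 14790 g

14800 g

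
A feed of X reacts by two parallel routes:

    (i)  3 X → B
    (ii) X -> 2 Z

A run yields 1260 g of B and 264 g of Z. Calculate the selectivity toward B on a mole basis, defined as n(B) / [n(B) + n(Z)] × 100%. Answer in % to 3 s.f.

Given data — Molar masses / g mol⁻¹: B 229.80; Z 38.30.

44.3 %

n(B) = 1260 / 229.80 = 5.483 mol
n(Z) = 264 / 38.30 = 6.893 mol
selectivity = 5.483/(5.483+6.893) × 100 = 44.30 %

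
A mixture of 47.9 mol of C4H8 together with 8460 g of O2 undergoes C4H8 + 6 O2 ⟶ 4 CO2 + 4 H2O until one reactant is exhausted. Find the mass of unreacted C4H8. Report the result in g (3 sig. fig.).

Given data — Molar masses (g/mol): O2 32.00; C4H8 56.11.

215 g

n(C4H8) = 47.90 mol
n(O2) = 8460 / 32.00 = 264.4 mol
n/ν → C4H8: 47.90, O2: 44.07; O2 is limiting.
C4H8 consumed = (1/6) × 264.4 = 44.07 mol
C4H8 remaining = 47.90 − 44.07 = 3.830 mol
mass = 3.830 × 56.11 = 214.9 g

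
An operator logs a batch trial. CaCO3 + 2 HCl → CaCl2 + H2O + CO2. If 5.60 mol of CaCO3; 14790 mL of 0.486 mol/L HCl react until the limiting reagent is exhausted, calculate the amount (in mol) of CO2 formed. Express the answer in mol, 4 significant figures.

n(CaCO3) = 5.600 mol
n(HCl) = 0.486 × 14790/1000 = 7.188 mol
n/ν for CaCO3 = 5.600/1 = 5.600
n/ν for HCl = 7.188/2 = 3.594
Smallest n/ν is HCl → limiting reagent.
n(CO2) = (1/2) × 7.188 = 3.594 mol

3.594 mol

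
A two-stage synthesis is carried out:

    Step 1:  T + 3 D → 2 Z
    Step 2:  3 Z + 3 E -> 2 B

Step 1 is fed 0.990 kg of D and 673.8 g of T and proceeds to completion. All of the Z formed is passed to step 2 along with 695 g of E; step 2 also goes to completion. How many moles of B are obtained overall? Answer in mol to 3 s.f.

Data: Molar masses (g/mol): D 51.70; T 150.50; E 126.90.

Step 1:
n(D) = 0.9900×1000 / 51.70 = 19.15 mol
n(T) = 673.8 / 150.50 = 4.477 mol
n/ν → D: 6.383, T: 4.477; T is limiting.
n(Z) produced = (2/1) × 4.477 = 8.954 mol
Step 2:
n(Z) available = 8.954 mol
n(E) = 695.0 / 126.90 = 5.477 mol
n/ν → Z: 2.985, E: 1.826; E is limiting.
n(B) = (2/3) × 5.477 = 3.651 mol

3.65 mol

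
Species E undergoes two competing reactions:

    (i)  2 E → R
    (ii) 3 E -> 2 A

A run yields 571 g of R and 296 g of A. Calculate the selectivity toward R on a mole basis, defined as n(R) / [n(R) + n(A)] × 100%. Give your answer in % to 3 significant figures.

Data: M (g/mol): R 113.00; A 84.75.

n(R) = 571 / 113.00 = 5.053 mol
n(A) = 296 / 84.75 = 3.493 mol
selectivity = 5.053/(5.053+3.493) × 100 = 59.13 %

59.1 %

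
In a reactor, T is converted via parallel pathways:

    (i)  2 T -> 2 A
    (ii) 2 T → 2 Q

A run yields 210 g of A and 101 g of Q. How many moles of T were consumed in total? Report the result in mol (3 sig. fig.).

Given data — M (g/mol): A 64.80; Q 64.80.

4.80 mol

n(A) = 210 / 64.80 = 3.241 mol
n(Q) = 101 / 64.80 = 1.559 mol
n(T) via (i) = (2/2)×3.241 = 3.241 mol
n(T) via (ii) = (2/2)×1.559 = 1.559 mol
total n(T) = 3.241 + 1.559 = 4.800 mol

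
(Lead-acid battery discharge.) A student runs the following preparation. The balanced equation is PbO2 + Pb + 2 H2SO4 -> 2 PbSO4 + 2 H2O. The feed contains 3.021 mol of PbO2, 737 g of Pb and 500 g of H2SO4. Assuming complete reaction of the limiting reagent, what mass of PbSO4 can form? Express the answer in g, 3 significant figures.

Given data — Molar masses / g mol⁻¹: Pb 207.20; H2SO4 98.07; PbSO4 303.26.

n(PbO2) = 3.021 mol
n(Pb) = 737.0 / 207.20 = 3.557 mol
n(H2SO4) = 500.0 / 98.07 = 5.098 mol
n/ν for PbO2 = 3.021/1 = 3.021
n/ν for Pb = 3.557/1 = 3.557
n/ν for H2SO4 = 5.098/2 = 2.549
Smallest n/ν is H2SO4 → limiting reagent.
n(PbSO4) = (2/2) × 5.098 = 5.098 mol
mass = 5.098 × 303.26 = 1546 g

1550 g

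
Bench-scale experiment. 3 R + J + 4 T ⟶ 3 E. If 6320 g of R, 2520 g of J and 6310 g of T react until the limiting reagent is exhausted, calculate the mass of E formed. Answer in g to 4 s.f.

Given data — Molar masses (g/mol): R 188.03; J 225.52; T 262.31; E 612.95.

11060 g

n(R) = 6320 / 188.03 = 33.61 mol
n(J) = 2520 / 225.52 = 11.17 mol
n(T) = 6310 / 262.31 = 24.06 mol
n/ν for R = 33.61/3 = 11.20
n/ν for J = 11.17/1 = 11.17
n/ν for T = 24.06/4 = 6.015
Smallest n/ν is T → limiting reagent.
n(E) = (3/4) × 24.06 = 18.05 mol
mass = 18.05 × 612.95 = 11060 g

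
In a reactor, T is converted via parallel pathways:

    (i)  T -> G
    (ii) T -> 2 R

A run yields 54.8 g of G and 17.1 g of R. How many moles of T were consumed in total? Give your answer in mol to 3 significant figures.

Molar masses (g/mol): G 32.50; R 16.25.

2.21 mol

n(G) = 54.8 / 32.50 = 1.686 mol
n(R) = 17.1 / 16.25 = 1.052 mol
n(T) via (i) = (1/1)×1.686 = 1.686 mol
n(T) via (ii) = (1/2)×1.052 = 0.5260 mol
total n(T) = 1.686 + 0.5260 = 2.212 mol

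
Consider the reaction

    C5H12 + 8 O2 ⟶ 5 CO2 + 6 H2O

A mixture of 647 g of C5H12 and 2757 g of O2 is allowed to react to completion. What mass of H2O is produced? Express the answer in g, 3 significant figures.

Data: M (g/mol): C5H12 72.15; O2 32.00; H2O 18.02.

970 g

n(C5H12) = 647.0 / 72.15 = 8.967 mol
n(O2) = 2757 / 32.00 = 86.16 mol
n/ν for C5H12 = 8.967/1 = 8.967
n/ν for O2 = 86.16/8 = 10.77
Smallest n/ν is C5H12 → limiting reagent.
n(H2O) = (6/1) × 8.967 = 53.80 mol
mass = 53.80 × 18.02 = 969.5 g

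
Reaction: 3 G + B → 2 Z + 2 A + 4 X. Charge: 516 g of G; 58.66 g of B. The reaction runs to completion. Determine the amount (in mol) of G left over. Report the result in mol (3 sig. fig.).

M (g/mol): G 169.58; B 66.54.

0.398 mol

n(G) = 516.0 / 169.58 = 3.043 mol
n(B) = 58.66 / 66.54 = 0.8816 mol
n/ν for G = 3.043/3 = 1.014
n/ν for B = 0.8816/1 = 0.8816
Smallest n/ν is B → limiting reagent.
G consumed = (3/1) × 0.8816 = 2.645 mol
G remaining = 3.043 − 2.645 = 0.3980 mol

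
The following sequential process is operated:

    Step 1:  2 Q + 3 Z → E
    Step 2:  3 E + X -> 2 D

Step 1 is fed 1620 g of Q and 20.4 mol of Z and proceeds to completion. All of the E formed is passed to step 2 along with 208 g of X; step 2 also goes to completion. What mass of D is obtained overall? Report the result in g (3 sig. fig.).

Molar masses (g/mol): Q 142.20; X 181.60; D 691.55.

1580 g

Step 1:
n(Q) = 1620 / 142.20 = 11.39 mol
n(Z) = 20.40 mol
n/ν for Q = 11.39/2 = 5.695
n/ν for Z = 20.40/3 = 6.800
Smallest n/ν is Q → limiting reagent.
n(E) produced = (1/2) × 11.39 = 5.695 mol
Step 2:
n(E) available = 5.695 mol
n(X) = 208.0 / 181.60 = 1.145 mol
n/ν for E = 5.695/3 = 1.898
n/ν for X = 1.145/1 = 1.145
Smallest n/ν is X → limiting reagent.
n(D) = (2/1) × 1.145 = 2.290 mol
mass = 2.290 × 691.55 = 1584 g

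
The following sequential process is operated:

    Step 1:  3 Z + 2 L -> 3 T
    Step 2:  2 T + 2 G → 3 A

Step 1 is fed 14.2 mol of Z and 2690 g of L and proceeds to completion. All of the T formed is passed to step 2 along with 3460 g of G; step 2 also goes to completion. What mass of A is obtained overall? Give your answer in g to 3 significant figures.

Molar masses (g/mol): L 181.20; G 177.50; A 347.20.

7400 g

Step 1:
n(Z) = 14.20 mol
n(L) = 2690 / 181.20 = 14.85 mol
n/ν → Z: 4.733, L: 7.425; Z is limiting.
n(T) produced = (3/3) × 14.20 = 14.20 mol
Step 2:
n(T) available = 14.20 mol
n(G) = 3460 / 177.50 = 19.49 mol
n/ν → T: 7.100, G: 9.745; T is limiting.
n(A) = (3/2) × 14.20 = 21.30 mol
mass = 21.30 × 347.20 = 7395 g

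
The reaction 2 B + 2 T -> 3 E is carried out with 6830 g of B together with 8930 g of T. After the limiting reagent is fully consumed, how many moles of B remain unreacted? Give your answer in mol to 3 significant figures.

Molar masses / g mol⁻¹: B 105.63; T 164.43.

n(B) = 6830 / 105.63 = 64.66 mol
n(T) = 8930 / 164.43 = 54.31 mol
n/ν for B = 64.66/2 = 32.33
n/ν for T = 54.31/2 = 27.16
Smallest n/ν is T → limiting reagent.
B consumed = (2/2) × 54.31 = 54.31 mol
B remaining = 64.66 − 54.31 = 10.35 mol

10.4 mol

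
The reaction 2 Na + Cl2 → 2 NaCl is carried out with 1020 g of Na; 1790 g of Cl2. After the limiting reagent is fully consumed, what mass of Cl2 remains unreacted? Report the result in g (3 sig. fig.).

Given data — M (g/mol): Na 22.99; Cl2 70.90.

n(Na) = 1020 / 22.99 = 44.37 mol
n(Cl2) = 1790 / 70.90 = 25.25 mol
n/ν for Na = 44.37/2 = 22.19
n/ν for Cl2 = 25.25/1 = 25.25
Smallest n/ν is Na → limiting reagent.
Cl2 consumed = (1/2) × 44.37 = 22.19 mol
Cl2 remaining = 25.25 − 22.19 = 3.060 mol
mass = 3.060 × 70.90 = 217.0 g

217 g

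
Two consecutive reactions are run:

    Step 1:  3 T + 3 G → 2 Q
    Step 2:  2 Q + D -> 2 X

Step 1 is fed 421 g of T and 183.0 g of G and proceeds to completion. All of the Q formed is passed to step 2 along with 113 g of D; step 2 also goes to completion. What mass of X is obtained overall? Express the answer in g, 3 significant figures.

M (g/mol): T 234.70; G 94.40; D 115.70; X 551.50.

660 g

Step 1:
n(T) = 421.0 / 234.70 = 1.794 mol
n(G) = 183.0 / 94.40 = 1.939 mol
n/ν → T: 0.5980, G: 0.6463; T is limiting.
n(Q) produced = (2/3) × 1.794 = 1.196 mol
Step 2:
n(Q) available = 1.196 mol
n(D) = 113.0 / 115.70 = 0.9767 mol
n/ν → Q: 0.5980, D: 0.9767; Q is limiting.
n(X) = (2/2) × 1.196 = 1.196 mol
mass = 1.196 × 551.50 = 659.6 g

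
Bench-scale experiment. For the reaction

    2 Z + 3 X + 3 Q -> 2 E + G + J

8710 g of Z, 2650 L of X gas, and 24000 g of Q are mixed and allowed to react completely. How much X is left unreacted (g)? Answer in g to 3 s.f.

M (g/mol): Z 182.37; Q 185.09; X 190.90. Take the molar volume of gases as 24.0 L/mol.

n(Z) = 8710 / 182.37 = 47.76 mol
n(X) = 2650 / 24.0 = 110.4 mol
n(Q) = 24000 / 185.09 = 129.7 mol
n/ν → Z: 23.88, X: 36.80, Q: 43.23; Z is limiting.
X consumed = (3/2) × 47.76 = 71.64 mol
X remaining = 110.4 − 71.64 = 38.76 mol
mass = 38.76 × 190.90 = 7399 g

7400 g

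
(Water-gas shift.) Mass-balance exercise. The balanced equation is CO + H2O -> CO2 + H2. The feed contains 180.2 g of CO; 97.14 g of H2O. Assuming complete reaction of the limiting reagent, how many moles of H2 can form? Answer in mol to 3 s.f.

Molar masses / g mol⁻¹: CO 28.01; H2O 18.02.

5.39 mol

n(CO) = 180.2 / 28.01 = 6.433 mol
n(H2O) = 97.14 / 18.02 = 5.391 mol
n/ν for CO = 6.433/1 = 6.433
n/ν for H2O = 5.391/1 = 5.391
Smallest n/ν is H2O → limiting reagent.
n(H2) = (1/1) × 5.391 = 5.391 mol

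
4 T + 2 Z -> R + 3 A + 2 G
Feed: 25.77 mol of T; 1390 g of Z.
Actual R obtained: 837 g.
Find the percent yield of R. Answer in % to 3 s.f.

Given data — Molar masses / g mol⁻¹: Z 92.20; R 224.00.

58.0 %

n(T) = 25.77 mol
n(Z) = 1390 / 92.20 = 15.08 mol
n/ν for T = 25.77/4 = 6.443
n/ν for Z = 15.08/2 = 7.540
Smallest n/ν is T → limiting reagent.
theoretical n(R) = (1/4) × 25.77 = 6.443 mol → 1443 g
% yield = 837 / 1443 × 100 = 58.00 %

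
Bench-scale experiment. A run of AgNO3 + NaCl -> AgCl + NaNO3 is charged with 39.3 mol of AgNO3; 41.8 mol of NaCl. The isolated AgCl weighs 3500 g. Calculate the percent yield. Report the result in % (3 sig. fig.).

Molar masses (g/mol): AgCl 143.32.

n(AgNO3) = 39.30 mol
n(NaCl) = 41.80 mol
n/ν for AgNO3 = 39.30/1 = 39.30
n/ν for NaCl = 41.80/1 = 41.80
Smallest n/ν is AgNO3 → limiting reagent.
theoretical n(AgCl) = (1/1) × 39.30 = 39.30 mol → 5632 g
% yield = 3500 / 5632 × 100 = 62.14 %

62.1 %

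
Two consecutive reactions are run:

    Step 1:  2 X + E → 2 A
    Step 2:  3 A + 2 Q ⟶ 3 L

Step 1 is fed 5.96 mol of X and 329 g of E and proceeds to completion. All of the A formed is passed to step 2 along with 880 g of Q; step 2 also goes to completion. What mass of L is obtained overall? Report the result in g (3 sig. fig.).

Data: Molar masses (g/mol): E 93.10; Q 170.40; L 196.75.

1170 g

Step 1:
n(X) = 5.960 mol
n(E) = 329.0 / 93.10 = 3.534 mol
n/ν for X = 5.960/2 = 2.980
n/ν for E = 3.534/1 = 3.534
Smallest n/ν is X → limiting reagent.
n(A) produced = (2/2) × 5.960 = 5.960 mol
Step 2:
n(A) available = 5.960 mol
n(Q) = 880.0 / 170.40 = 5.164 mol
n/ν for A = 5.960/3 = 1.987
n/ν for Q = 5.164/2 = 2.582
Smallest n/ν is A → limiting reagent.
n(L) = (3/3) × 5.960 = 5.960 mol
mass = 5.960 × 196.75 = 1173 g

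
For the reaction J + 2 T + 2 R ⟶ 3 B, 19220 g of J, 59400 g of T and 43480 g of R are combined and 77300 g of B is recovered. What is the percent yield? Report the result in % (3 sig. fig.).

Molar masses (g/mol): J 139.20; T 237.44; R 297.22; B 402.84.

n(J) = 19220 / 139.20 = 138.1 mol
n(T) = 59400 / 237.44 = 250.2 mol
n(R) = 43480 / 297.22 = 146.3 mol
n/ν → J: 138.1, T: 125.1, R: 73.15; R is limiting.
theoretical n(B) = (3/2) × 146.3 = 219.5 mol → 88420 g
% yield = 77300 / 88420 × 100 = 87.42 %

87.4 %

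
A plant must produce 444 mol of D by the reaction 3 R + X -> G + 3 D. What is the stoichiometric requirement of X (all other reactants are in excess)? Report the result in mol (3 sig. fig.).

n(D) = 444.0 mol
n(X) = (1/3) × 444.0 = 148.0 mol

148 mol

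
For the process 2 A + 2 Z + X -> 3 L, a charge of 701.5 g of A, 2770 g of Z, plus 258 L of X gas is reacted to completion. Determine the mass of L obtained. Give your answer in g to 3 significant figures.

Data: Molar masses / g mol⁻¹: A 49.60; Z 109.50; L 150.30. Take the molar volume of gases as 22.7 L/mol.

3190 g

n(A) = 701.5 / 49.60 = 14.14 mol
n(Z) = 2770 / 109.50 = 25.30 mol
n(X) = 258.0 / 22.7 = 11.37 mol
n/ν for A = 14.14/2 = 7.070
n/ν for Z = 25.30/2 = 12.65
n/ν for X = 11.37/1 = 11.37
Smallest n/ν is A → limiting reagent.
n(L) = (3/2) × 14.14 = 21.21 mol
mass = 21.21 × 150.30 = 3188 g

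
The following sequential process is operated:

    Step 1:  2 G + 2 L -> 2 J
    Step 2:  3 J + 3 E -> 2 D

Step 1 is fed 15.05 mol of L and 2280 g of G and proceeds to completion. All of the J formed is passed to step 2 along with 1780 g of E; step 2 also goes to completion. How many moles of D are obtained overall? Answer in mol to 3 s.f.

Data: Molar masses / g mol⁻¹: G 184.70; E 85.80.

8.23 mol

Step 1:
n(L) = 15.05 mol
n(G) = 2280 / 184.70 = 12.34 mol
n/ν for L = 15.05/2 = 7.525
n/ν for G = 12.34/2 = 6.170
Smallest n/ν is G → limiting reagent.
n(J) produced = (2/2) × 12.34 = 12.34 mol
Step 2:
n(J) available = 12.34 mol
n(E) = 1780 / 85.80 = 20.75 mol
n/ν for J = 12.34/3 = 4.113
n/ν for E = 20.75/3 = 6.917
Smallest n/ν is J → limiting reagent.
n(D) = (2/3) × 12.34 = 8.227 mol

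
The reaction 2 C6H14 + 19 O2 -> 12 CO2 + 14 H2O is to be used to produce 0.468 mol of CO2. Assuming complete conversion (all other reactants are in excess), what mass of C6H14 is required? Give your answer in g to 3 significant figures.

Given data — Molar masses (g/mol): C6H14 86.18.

n(CO2) = 0.4680 mol
n(C6H14) = (2/12) × 0.4680 = 0.07800 mol
mass = 0.07800 × 86.18 = 6.722 g

6.72 g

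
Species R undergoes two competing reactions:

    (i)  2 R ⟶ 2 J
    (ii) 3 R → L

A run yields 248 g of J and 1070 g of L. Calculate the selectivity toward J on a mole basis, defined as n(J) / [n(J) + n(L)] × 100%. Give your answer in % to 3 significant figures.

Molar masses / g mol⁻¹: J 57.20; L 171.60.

n(J) = 248 / 57.20 = 4.336 mol
n(L) = 1070 / 171.60 = 6.235 mol
selectivity = 4.336/(4.336+6.235) × 100 = 41.02 %

41.0 %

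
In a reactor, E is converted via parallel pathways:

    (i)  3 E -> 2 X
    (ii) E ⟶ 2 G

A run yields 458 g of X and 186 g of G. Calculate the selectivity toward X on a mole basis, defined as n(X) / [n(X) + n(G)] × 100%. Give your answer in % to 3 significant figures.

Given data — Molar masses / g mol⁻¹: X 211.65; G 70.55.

n(X) = 458 / 211.65 = 2.164 mol
n(G) = 186 / 70.55 = 2.636 mol
selectivity = 2.164/(2.164+2.636) × 100 = 45.08 %

45.1 %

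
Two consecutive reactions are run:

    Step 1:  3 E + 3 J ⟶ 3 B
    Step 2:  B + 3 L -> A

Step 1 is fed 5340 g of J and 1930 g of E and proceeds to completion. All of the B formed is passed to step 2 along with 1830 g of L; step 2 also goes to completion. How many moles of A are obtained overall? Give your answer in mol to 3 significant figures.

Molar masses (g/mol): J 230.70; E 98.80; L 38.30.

15.9 mol

Step 1:
n(J) = 5340 / 230.70 = 23.15 mol
n(E) = 1930 / 98.80 = 19.53 mol
n/ν → J: 7.717, E: 6.510; E is limiting.
n(B) produced = (3/3) × 19.53 = 19.53 mol
Step 2:
n(B) available = 19.53 mol
n(L) = 1830 / 38.30 = 47.78 mol
n/ν → B: 19.53, L: 15.93; L is limiting.
n(A) = (1/3) × 47.78 = 15.93 mol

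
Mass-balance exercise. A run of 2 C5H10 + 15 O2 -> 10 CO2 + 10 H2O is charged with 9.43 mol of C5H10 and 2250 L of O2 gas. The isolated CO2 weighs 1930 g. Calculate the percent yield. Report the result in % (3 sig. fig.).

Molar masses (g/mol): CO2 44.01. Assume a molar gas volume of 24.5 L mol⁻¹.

93.0 %

n(C5H10) = 9.430 mol
n(O2) = 2250 / 24.5 = 91.84 mol
n/ν → C5H10: 4.715, O2: 6.123; C5H10 is limiting.
theoretical n(CO2) = (10/2) × 9.430 = 47.15 mol → 2075 g
% yield = 1930 / 2075 × 100 = 93.01 %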